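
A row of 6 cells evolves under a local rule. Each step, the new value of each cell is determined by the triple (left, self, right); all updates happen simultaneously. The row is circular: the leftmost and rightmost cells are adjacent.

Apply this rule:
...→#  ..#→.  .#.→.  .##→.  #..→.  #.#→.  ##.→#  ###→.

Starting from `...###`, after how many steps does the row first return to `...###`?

step 1: .#...#
step 2: ...#..
step 3: ##...#
step 4: .#.#..
step 5: .....#
step 6: .###..
step 7: ...#.#
step 8: .#....
step 9: ...###

9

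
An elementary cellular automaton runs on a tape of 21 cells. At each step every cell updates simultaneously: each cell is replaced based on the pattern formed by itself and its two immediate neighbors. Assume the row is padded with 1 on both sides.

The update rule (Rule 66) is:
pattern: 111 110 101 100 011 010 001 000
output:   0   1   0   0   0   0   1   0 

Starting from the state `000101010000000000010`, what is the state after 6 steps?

step 1: 001000000000000000100
step 2: 010000000000000001001
step 3: 000000000000000010010
step 4: 000000000000000100100
step 5: 000000000000001001001
step 6: 000000000000010010010

000000000000010010010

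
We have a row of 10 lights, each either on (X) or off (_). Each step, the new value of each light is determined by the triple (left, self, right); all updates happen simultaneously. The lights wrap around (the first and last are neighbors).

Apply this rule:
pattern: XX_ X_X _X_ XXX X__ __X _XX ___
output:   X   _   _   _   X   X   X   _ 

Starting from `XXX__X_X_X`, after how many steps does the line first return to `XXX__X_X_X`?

__XXX____X
XXX_XX__X_
X_X_XXXX__
____X__XXX
X__X_XXX_X
XXX__X_X_X

6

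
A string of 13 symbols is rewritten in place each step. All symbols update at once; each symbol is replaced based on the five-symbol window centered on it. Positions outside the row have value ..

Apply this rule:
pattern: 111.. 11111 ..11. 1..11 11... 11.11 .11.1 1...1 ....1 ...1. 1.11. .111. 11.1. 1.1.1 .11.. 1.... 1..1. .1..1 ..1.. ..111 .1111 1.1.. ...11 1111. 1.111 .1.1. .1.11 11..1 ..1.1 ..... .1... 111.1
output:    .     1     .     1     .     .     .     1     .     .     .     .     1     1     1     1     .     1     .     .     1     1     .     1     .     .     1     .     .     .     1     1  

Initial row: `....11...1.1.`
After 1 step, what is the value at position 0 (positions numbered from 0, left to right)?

.....1.1...11
position 0 holds .

.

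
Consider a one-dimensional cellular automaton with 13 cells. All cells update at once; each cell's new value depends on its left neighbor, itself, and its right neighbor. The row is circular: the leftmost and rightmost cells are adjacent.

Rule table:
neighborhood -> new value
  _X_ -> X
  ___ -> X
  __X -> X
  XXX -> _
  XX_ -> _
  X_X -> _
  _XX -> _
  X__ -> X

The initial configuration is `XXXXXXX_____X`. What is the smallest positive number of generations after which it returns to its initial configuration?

_______XXXXX_
XXXXXXX_____X

2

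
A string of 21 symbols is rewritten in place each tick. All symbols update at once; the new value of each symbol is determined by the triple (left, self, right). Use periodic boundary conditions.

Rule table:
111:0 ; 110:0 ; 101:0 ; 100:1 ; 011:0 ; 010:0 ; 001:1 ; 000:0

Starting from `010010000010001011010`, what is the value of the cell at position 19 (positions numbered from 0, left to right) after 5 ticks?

0

101101000101010000001
000000101000001000010
000001000100010100101
100010101010100011000
010100000000010100101
position 19 holds 0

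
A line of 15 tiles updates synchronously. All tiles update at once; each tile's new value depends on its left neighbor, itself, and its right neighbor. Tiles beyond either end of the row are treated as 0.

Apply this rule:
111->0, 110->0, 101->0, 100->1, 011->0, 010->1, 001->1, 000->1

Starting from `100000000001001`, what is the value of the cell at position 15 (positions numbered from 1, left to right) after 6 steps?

111111111111111
000000000000000
111111111111111  (repeats step 1; period 2)
step 6: 000000000000000
position 15 holds 0

0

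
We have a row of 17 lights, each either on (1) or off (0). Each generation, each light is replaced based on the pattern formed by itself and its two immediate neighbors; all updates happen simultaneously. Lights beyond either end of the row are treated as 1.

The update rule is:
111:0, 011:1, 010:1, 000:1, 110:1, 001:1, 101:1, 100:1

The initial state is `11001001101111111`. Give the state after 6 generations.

01111111111000000
11000000001111111
01111111111000000  (repeats generation 1; period 2)
generation 6: 11000000001111111

11000000001111111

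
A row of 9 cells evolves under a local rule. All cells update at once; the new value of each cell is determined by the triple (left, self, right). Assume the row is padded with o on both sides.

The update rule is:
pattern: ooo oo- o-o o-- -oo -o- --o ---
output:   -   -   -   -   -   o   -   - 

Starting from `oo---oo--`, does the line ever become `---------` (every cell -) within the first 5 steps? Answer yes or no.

---------
all cells are - at step 1

yes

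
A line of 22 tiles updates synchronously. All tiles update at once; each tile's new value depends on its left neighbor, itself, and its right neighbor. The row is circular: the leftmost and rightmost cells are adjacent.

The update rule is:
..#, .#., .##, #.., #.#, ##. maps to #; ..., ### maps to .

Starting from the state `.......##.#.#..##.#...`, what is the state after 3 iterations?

....####..........####

......##############..
.....##............##.
....####..........####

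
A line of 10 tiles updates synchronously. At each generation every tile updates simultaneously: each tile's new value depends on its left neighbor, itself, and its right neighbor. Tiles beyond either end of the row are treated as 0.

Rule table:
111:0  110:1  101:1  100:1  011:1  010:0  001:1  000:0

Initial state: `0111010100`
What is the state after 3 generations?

1101101010
1111110101
1000011010

1000011010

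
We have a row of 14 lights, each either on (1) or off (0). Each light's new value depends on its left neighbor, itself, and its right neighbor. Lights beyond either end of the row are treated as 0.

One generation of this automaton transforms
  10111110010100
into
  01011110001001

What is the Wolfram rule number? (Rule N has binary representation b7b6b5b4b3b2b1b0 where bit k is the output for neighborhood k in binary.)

225

position 3: 111 → 1  (bit 7 = 1)
position 6: 110 → 1  (bit 6 = 1)
position 1: 101 → 1  (bit 5 = 1)
position 7: 100 → 0  (bit 4 = 0)
position 2: 011 → 0  (bit 3 = 0)
position 0: 010 → 0  (bit 2 = 0)
position 8: 001 → 0  (bit 1 = 0)
position 13: 000 → 1  (bit 0 = 1)
bits b7..b0 = 11100001 = 225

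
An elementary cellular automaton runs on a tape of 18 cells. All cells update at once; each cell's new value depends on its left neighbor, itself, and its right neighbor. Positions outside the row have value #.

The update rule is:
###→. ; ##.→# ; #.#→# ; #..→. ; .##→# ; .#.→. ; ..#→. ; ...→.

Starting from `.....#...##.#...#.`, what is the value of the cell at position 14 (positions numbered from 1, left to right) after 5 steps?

.

.........###.....#
.........#.#.....#
..........#......#
.................#
.................#
position 14 holds .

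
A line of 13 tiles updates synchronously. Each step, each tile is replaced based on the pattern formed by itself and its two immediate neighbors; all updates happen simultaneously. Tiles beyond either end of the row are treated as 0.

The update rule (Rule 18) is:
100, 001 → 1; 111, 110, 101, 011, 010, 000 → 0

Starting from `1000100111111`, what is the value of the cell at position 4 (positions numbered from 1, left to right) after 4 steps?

step 1: 0101011000000
step 2: 1000000100000
step 3: 0100001010000
step 4: 1010010001000
position 4 holds 0

0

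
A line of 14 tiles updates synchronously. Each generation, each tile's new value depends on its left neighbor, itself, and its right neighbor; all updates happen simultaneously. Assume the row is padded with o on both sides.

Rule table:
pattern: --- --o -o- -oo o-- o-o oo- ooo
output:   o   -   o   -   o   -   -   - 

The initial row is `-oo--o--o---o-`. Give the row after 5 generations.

--ooooooooo-o-

---o-oo-ooo-o-
oo-o--------o-
---oooooooo-o-
oo----------o-
--ooooooooo-o-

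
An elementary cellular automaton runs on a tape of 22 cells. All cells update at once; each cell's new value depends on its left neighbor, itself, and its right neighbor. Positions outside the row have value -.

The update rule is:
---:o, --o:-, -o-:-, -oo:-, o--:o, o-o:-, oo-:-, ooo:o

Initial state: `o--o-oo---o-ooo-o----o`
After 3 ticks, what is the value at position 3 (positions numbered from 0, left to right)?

o

tick 1: -o-----oo----o---ooo--
tick 2: --oooo---ooo--oo--o-oo
tick 3: o--oo-oo--o-o---o-----
position 3 holds o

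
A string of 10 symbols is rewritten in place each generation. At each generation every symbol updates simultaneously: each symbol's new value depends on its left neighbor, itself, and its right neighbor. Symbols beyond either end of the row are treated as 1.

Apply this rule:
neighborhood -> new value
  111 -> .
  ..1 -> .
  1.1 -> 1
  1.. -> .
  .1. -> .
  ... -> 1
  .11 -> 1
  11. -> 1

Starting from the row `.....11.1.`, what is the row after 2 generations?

.111.111.1
11.111.111

11.111.111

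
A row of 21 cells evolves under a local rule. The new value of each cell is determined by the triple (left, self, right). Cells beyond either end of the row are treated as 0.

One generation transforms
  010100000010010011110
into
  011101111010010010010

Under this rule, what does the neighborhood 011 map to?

At position 16 the neighborhood is 011; the next row has 1 there.

1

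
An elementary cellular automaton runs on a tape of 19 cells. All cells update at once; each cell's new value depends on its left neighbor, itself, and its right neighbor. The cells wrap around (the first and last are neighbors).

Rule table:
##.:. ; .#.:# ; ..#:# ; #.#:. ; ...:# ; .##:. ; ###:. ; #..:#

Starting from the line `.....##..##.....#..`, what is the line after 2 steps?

.....##..##........

step 1: #####..##..########
step 2: .....##..##........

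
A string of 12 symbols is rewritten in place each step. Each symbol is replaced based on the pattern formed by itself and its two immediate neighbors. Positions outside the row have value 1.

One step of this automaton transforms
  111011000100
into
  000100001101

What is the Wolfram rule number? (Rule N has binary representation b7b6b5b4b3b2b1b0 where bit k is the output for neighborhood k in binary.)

38

position 0: 111 → 0  (bit 7 = 0)
position 2: 110 → 0  (bit 6 = 0)
position 3: 101 → 1  (bit 5 = 1)
position 6: 100 → 0  (bit 4 = 0)
position 4: 011 → 0  (bit 3 = 0)
position 9: 010 → 1  (bit 2 = 1)
position 8: 001 → 1  (bit 1 = 1)
position 7: 000 → 0  (bit 0 = 0)
bits b7..b0 = 00100110 = 38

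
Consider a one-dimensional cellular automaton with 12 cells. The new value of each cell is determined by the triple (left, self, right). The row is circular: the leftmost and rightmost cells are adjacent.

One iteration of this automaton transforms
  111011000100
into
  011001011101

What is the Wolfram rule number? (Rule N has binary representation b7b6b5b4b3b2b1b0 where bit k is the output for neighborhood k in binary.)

position 1: 111 → 1  (bit 7 = 1)
position 2: 110 → 1  (bit 6 = 1)
position 3: 101 → 0  (bit 5 = 0)
position 6: 100 → 0  (bit 4 = 0)
position 0: 011 → 0  (bit 3 = 0)
position 9: 010 → 1  (bit 2 = 1)
position 8: 001 → 1  (bit 1 = 1)
position 7: 000 → 1  (bit 0 = 1)
bits b7..b0 = 11000111 = 199

199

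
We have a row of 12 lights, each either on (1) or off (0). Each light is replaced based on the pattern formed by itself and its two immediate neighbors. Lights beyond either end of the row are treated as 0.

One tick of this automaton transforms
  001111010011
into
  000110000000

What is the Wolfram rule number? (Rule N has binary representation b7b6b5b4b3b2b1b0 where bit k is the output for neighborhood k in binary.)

position 3: 111 → 1  (bit 7 = 1)
position 5: 110 → 0  (bit 6 = 0)
position 6: 101 → 0  (bit 5 = 0)
position 8: 100 → 0  (bit 4 = 0)
position 2: 011 → 0  (bit 3 = 0)
position 7: 010 → 0  (bit 2 = 0)
position 1: 001 → 0  (bit 1 = 0)
position 0: 000 → 0  (bit 0 = 0)
bits b7..b0 = 10000000 = 128

128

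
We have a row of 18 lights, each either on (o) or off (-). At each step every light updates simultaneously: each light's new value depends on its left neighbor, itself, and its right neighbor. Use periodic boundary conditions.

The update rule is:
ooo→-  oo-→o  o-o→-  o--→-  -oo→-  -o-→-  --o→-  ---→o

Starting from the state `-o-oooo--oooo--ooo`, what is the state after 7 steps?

------o-----o----o
-oooo---ooo---oo--
----o-o---o-o--o-o
-oo-----o---------
--o-ooo---oooooooo
------o-o--------o
-oooo-----oooooo--

-oooo-----oooooo--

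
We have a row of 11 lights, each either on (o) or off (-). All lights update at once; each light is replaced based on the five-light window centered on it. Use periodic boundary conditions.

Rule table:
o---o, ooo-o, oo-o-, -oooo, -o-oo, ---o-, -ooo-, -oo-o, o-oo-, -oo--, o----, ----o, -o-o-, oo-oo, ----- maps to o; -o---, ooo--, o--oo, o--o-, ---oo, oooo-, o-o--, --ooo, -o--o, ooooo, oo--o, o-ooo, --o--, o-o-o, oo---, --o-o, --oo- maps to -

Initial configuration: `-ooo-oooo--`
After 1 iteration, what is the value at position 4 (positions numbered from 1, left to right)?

o

--ooo-o---o
position 4 holds o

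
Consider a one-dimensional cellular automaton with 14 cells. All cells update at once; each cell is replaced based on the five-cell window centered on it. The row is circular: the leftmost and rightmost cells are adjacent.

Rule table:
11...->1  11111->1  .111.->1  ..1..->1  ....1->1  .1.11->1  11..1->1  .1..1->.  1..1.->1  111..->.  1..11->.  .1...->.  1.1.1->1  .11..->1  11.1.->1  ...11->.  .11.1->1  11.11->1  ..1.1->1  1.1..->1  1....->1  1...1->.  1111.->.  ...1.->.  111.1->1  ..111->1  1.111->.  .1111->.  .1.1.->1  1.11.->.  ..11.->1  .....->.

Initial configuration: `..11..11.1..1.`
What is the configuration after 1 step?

..111.1111.11.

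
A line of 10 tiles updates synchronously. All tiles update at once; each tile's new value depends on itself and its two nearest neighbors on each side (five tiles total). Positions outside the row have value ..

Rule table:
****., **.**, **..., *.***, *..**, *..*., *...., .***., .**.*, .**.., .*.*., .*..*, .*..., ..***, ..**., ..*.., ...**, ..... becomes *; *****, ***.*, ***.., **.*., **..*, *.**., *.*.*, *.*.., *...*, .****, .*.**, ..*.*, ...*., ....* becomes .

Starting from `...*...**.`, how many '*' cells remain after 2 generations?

8

*..**.****
*******.*.
count of *: 8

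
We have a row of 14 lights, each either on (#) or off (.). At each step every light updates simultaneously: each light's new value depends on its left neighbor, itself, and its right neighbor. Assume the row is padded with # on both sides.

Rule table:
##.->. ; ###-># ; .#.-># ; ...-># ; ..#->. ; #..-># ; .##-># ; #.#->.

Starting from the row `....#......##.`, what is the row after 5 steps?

#.#.##.#.#.#..

###.######.#..
##..#####..##.
#.#.####.#.#..
..#.###..#.##.
#.#.##.#.#.#..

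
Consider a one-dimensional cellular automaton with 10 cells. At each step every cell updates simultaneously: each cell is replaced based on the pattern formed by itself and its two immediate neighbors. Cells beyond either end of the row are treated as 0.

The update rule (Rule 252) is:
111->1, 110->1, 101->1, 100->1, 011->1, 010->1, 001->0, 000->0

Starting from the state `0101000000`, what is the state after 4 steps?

0111111100

0111100000
0111110000
0111111000
0111111100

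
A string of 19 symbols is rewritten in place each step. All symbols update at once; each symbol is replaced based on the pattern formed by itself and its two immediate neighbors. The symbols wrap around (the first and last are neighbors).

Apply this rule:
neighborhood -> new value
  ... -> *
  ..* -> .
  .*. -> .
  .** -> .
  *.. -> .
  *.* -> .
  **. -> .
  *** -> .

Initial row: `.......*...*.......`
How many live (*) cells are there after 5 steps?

******...*...******
.......*...*.......  (repeats step 0; period 2)
step 5: ******...*...******
count of *: 13

13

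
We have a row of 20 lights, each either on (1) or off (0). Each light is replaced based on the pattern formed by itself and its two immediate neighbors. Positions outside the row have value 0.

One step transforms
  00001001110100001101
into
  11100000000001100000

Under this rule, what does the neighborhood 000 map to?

At position 0 the neighborhood is 000; the next row has 1 there.

1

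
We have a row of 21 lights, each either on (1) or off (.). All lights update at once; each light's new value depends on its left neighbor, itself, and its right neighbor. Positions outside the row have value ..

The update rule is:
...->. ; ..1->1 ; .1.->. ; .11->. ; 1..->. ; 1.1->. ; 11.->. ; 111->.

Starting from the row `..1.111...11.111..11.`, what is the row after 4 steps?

step 1: .1.......1.......1...
step 2: 1.......1.......1....
step 3: .......1.......1.....
step 4: ......1.......1......

......1.......1......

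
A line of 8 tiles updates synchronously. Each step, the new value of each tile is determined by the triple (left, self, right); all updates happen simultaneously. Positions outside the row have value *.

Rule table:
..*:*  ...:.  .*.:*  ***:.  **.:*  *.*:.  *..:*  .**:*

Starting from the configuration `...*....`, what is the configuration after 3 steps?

step 1: *.***..*
step 2: *.*.****
step 3: *.*.*...

*.*.*...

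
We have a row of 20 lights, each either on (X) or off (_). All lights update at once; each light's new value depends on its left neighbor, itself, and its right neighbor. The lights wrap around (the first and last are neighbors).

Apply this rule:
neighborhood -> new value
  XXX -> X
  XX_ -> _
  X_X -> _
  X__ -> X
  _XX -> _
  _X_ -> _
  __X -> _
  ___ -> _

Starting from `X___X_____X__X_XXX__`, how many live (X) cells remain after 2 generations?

4

generation 1: _X___X_____X____X_X_
generation 2: __X___X_____X______X
count of X: 4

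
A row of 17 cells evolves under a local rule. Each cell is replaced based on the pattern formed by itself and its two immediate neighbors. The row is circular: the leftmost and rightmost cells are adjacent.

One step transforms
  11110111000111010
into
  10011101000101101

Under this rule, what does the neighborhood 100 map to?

At position 8 the neighborhood is 100; the next row has 0 there.

0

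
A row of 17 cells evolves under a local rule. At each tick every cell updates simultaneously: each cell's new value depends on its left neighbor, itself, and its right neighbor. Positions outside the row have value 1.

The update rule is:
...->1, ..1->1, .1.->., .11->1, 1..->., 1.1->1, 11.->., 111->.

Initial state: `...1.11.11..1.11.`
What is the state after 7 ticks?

.11..1.11.11.11.1

.11.11.11..1.11.1
11.11.11..1.11.11
..11.11..1.11.11.
.11.11..1.11.11.1
11.11..1.11.11.11
..11..1.11.11.11.
.11..1.11.11.11.1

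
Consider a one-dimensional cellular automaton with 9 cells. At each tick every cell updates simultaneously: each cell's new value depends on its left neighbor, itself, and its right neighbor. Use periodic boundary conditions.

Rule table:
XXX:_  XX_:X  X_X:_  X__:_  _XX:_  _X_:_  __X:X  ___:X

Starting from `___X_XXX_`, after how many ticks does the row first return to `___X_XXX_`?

9

tick 1: XXX____X_
tick 2: __X_XXX__
tick 3: XX____X_X
tick 4: _X_XXX___
tick 5: X____X_XX
tick 6: X_XXX____
tick 7: ____X_XXX
tick 8: _XXX____X
tick 9: ___X_XXX_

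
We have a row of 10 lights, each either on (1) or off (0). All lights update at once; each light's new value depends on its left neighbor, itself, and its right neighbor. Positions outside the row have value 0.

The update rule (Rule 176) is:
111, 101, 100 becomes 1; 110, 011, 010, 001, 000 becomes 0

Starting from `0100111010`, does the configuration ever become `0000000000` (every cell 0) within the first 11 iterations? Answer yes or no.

0010010101
0001001010
0000100101
0000010010
0000001001
0000000100
0000000010
0000000001
0000000000
all cells are 0 at iteration 9

yes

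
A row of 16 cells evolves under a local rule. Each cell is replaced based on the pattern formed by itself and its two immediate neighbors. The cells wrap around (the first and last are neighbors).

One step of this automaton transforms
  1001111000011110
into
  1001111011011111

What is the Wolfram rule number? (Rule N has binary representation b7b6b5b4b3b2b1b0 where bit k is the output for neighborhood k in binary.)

position 4: 111 → 1  (bit 7 = 1)
position 6: 110 → 1  (bit 6 = 1)
position 15: 101 → 1  (bit 5 = 1)
position 1: 100 → 0  (bit 4 = 0)
position 3: 011 → 1  (bit 3 = 1)
position 0: 010 → 1  (bit 2 = 1)
position 2: 001 → 0  (bit 1 = 0)
position 8: 000 → 1  (bit 0 = 1)
bits b7..b0 = 11101101 = 237

237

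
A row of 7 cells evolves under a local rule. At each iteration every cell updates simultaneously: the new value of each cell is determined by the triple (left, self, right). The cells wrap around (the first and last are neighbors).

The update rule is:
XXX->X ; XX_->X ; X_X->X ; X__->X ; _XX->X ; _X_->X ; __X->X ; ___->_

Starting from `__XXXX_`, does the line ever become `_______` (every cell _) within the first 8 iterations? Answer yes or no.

no

iteration 1: _XXXXXX
iteration 2: XXXXXXX
iteration 3: XXXXXXX  (fixed point — unchanged through iteration 8)
iteration 8 is XXXXXXX, still not uniform _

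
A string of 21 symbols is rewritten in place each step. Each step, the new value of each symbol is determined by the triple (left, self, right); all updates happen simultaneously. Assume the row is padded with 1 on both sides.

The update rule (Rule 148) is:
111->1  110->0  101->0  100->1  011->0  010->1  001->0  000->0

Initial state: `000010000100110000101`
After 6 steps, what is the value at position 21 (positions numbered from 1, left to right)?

0

100011000110001000100
010000100001001100110
011000110001100010000
000100001000010011000
100110001100011000100
010001000010000100110
position 21 holds 0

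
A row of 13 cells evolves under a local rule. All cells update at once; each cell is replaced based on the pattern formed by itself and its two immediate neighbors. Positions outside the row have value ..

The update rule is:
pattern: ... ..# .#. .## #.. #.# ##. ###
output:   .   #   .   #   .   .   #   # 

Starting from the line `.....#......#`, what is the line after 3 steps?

..#......#...

....#......#.
...#......#..
..#......#...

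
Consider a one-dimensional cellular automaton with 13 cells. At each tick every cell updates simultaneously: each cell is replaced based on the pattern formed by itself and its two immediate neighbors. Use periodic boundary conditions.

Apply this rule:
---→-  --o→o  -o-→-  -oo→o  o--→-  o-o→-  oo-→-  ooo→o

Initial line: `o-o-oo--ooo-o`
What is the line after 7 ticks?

-ooo--o----o-

----o--ooo--o
---o--ooo--o-
--o--ooo--o--
-o--ooo--o---
o--ooo--o----
--ooo--o----o
-ooo--o----o-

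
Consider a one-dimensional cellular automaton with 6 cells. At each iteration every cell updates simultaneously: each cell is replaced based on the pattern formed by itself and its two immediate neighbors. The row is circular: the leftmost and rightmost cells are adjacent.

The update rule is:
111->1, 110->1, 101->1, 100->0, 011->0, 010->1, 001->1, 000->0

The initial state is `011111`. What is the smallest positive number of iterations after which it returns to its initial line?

iteration 1: 101111
iteration 2: 110111
iteration 3: 111011
iteration 4: 111101
iteration 5: 111110
iteration 6: 011111

6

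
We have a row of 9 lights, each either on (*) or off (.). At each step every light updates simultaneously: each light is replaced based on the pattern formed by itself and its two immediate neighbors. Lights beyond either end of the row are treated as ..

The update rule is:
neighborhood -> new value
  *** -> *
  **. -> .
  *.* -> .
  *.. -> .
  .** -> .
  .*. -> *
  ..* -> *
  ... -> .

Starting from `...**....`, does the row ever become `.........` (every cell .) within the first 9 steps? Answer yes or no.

no

step 1: ..*......
step 2: .**......
step 3: *........
step 4: *........  (fixed point — unchanged through step 9)
step 9 is *........, still not uniform .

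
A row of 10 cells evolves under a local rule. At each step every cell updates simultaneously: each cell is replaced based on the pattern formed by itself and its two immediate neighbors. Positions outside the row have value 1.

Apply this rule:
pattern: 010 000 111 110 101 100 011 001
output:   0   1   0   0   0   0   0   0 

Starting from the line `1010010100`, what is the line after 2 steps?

0111111110

step 1: 0000000000
step 2: 0111111110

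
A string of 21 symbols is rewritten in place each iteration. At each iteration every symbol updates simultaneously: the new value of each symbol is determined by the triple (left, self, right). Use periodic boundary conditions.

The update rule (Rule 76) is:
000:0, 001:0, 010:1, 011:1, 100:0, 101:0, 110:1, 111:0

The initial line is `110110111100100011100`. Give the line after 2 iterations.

110110100100100010100
110110100100100010100

110110100100100010100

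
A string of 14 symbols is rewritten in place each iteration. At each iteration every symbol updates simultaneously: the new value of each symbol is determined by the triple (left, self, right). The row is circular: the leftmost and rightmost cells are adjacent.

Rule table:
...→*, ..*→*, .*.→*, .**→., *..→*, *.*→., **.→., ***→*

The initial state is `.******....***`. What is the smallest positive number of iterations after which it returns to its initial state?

12

..****.****.*.
**.**...**..**
*....***..**.*
.****.*.**....
*.**..*...****
....******.***
****.****...*.
.**...**.****.
*..***....**.*
.**.*.****....
*...*..**.****
.******....***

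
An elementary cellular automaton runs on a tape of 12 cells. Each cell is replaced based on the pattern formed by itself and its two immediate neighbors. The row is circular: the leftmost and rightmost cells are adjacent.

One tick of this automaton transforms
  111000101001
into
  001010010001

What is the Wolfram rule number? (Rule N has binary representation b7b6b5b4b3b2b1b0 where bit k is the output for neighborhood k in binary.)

105

position 0: 111 → 0  (bit 7 = 0)
position 2: 110 → 1  (bit 6 = 1)
position 7: 101 → 1  (bit 5 = 1)
position 3: 100 → 0  (bit 4 = 0)
position 11: 011 → 1  (bit 3 = 1)
position 6: 010 → 0  (bit 2 = 0)
position 5: 001 → 0  (bit 1 = 0)
position 4: 000 → 1  (bit 0 = 1)
bits b7..b0 = 01101001 = 105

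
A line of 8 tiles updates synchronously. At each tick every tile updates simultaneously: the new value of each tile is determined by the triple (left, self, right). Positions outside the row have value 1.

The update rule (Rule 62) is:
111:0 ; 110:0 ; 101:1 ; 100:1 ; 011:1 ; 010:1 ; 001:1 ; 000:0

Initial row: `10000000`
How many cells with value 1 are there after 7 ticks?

01000001
11100011
00010110
10111101
01100011
11010110
00111101
count of 1: 5

5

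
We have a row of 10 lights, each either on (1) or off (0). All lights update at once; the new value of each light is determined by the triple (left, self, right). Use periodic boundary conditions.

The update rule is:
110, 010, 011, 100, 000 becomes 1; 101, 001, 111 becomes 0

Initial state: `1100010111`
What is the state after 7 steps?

0111010100
0101010111
0101010101
0101010101  (fixed point — unchanged through step 7)

0101010101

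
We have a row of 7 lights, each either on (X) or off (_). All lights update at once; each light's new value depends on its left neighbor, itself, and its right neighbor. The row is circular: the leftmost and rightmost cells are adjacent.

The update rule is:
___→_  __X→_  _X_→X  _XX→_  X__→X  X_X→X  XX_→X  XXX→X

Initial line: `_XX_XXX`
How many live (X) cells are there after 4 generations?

5

X_XX_XX
XX_XX_X
XXX_XX_
_XXX_XX
count of X: 5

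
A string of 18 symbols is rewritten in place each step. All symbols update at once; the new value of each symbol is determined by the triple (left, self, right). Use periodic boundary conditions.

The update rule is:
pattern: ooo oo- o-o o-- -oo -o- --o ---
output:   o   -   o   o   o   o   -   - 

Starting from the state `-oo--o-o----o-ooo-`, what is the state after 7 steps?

-o-o-oooo---oooo-o
oooooooo-o--ooo-oo
ooooooo-ooo-oo-ooo
oooooo-ooo-oo-oooo
ooooo-ooo-oo-ooooo
oooo-ooo-oo-oooooo
ooo-ooo-oo-ooooooo

ooo-ooo-oo-ooooooo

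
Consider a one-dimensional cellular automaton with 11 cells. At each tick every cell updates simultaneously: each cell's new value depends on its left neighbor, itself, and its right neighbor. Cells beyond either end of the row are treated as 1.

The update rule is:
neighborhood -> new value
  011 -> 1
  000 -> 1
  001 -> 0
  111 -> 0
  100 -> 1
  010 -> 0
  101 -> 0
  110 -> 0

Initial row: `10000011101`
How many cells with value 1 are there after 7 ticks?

4

tick 1: 01111010001
tick 2: 01000001101
tick 3: 00111101001
tick 4: 10100000101
tick 5: 00011110001
tick 6: 11010001101
tick 7: 00001101001
count of 1: 4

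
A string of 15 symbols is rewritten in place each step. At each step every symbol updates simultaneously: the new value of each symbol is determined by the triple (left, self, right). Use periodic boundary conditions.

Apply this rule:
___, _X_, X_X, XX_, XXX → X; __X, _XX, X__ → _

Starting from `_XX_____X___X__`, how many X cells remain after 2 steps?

__X_XXX_X_X_X_X
__XX_XXXXXXXXXX
count of X: 12

12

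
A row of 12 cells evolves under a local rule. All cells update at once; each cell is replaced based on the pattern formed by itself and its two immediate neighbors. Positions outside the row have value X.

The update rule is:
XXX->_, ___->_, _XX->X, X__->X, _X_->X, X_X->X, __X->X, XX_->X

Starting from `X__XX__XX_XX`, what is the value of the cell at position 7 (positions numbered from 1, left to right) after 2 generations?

XXXXXXXXXXX_
__________XX
position 7 holds _

_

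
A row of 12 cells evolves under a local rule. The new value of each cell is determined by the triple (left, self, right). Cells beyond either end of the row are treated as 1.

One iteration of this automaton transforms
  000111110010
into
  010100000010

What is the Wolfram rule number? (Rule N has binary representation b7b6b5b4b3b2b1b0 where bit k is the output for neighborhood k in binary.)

position 4: 111 → 0  (bit 7 = 0)
position 7: 110 → 0  (bit 6 = 0)
position 11: 101 → 0  (bit 5 = 0)
position 0: 100 → 0  (bit 4 = 0)
position 3: 011 → 1  (bit 3 = 1)
position 10: 010 → 1  (bit 2 = 1)
position 2: 001 → 0  (bit 1 = 0)
position 1: 000 → 1  (bit 0 = 1)
bits b7..b0 = 00001101 = 13

13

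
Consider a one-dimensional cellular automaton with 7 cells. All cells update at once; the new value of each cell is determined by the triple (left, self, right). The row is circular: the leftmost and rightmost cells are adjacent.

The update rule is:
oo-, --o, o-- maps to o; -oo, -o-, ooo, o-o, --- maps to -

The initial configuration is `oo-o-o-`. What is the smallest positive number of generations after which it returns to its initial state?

28

generation 1: -o-----
generation 2: o-o----
generation 3: ---o--o
generation 4: o-o-oo-
generation 5: -----o-
generation 6: ----o-o
generation 7: o--o---
generation 8: -oo-o-o
generation 9: --o----
generation 10: -o-o---
generation 11: o---o--
generation 12: -o-o-oo
generation 13: ------o
generation 14: o----o-
generation 15: -o--o--
generation 16: o-oo-o-
generation 17: ---o---
generation 18: --o-o--
generation 19: -o---o-
generation 20: o-o-o-o
generation 21: o------
generation 22: -o----o
generation 23: --o--o-
generation 24: -o-oo-o
generation 25: ----o--
generation 26: ---o-o-
generation 27: --o---o
generation 28: oo-o-o-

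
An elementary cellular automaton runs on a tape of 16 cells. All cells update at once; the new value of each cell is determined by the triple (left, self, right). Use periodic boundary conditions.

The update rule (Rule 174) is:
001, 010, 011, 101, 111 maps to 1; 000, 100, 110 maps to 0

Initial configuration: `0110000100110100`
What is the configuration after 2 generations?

1000011011011001

1100001101101100
1000011011011001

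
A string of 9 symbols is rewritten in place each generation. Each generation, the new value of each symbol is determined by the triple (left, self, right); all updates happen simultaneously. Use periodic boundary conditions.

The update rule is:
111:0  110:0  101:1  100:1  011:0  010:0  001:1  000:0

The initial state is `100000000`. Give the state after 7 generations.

010000001
101000010
010100101
101011010
010100101  (repeats generation 3; period 2)
generation 7: 010100101

010100101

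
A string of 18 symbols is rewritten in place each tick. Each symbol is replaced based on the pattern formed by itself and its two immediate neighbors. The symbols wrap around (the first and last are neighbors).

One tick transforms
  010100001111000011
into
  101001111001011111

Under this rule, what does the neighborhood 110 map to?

1

At position 11 the neighborhood is 110; the next row has 1 there.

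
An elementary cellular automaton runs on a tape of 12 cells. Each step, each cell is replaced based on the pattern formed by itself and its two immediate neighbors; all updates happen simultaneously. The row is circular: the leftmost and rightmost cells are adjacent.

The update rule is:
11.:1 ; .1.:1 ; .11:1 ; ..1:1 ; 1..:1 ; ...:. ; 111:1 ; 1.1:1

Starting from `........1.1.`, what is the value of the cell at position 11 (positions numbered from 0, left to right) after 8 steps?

.......11111
1.....111111
11...1111111
111.11111111
111111111111
111111111111  (fixed point — unchanged through step 8)
position 11 holds 1

1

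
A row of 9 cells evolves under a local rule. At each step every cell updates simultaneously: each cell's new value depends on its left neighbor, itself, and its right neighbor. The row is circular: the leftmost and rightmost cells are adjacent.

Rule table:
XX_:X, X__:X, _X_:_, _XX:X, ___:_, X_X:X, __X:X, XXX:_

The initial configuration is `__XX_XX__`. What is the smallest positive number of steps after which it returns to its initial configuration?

6

step 1: _XXXXXXX_
step 2: XX_____XX
step 3: _XX___XX_
step 4: XXXX_XXXX
step 5: ___XXX___
step 6: __XX_XX__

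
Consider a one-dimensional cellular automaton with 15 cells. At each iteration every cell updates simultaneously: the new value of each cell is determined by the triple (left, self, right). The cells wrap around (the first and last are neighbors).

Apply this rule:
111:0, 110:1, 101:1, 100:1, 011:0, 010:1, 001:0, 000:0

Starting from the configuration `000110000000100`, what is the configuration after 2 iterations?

000001100000011

000011000000110
000001100000011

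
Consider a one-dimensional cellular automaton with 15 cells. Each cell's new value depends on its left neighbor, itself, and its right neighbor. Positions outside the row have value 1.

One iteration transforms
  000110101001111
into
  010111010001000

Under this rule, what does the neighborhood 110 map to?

1

At position 4 the neighborhood is 110; the next row has 1 there.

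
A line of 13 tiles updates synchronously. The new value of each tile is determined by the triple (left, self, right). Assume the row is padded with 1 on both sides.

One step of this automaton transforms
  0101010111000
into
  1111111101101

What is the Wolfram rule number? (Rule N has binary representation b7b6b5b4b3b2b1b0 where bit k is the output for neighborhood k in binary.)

126

position 8: 111 → 0  (bit 7 = 0)
position 9: 110 → 1  (bit 6 = 1)
position 0: 101 → 1  (bit 5 = 1)
position 10: 100 → 1  (bit 4 = 1)
position 7: 011 → 1  (bit 3 = 1)
position 1: 010 → 1  (bit 2 = 1)
position 12: 001 → 1  (bit 1 = 1)
position 11: 000 → 0  (bit 0 = 0)
bits b7..b0 = 01111110 = 126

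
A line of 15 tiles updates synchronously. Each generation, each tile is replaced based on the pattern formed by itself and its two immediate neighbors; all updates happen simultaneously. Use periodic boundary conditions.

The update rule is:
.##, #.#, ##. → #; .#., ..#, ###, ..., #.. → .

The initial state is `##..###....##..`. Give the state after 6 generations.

generation 1: ##..#.#....##..
generation 2: ##...#.....##..
generation 3: ##.........##..
generation 4: ##.........##..  (fixed point — unchanged through generation 6)

##.........##..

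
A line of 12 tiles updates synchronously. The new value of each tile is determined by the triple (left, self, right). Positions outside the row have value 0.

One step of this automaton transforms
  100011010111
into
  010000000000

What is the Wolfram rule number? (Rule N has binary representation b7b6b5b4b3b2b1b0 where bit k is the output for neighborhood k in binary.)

16

position 10: 111 → 0  (bit 7 = 0)
position 5: 110 → 0  (bit 6 = 0)
position 6: 101 → 0  (bit 5 = 0)
position 1: 100 → 1  (bit 4 = 1)
position 4: 011 → 0  (bit 3 = 0)
position 0: 010 → 0  (bit 2 = 0)
position 3: 001 → 0  (bit 1 = 0)
position 2: 000 → 0  (bit 0 = 0)
bits b7..b0 = 00010000 = 16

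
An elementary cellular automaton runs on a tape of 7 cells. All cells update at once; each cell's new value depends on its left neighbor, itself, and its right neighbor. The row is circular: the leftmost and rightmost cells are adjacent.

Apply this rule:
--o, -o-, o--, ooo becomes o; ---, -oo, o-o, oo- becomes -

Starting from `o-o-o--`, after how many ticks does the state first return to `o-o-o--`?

o-o-ooo
--o--oo
ooooo--
-ooo-oo
--o----
-ooo---
o-o-o--

7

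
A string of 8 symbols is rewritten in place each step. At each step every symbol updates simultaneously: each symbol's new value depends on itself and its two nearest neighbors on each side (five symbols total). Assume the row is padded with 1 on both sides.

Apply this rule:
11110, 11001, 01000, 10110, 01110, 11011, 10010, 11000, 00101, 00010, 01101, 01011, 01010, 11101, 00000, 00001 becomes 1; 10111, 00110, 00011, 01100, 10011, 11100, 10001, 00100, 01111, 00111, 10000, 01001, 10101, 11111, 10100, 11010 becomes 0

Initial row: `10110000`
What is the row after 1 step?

11101010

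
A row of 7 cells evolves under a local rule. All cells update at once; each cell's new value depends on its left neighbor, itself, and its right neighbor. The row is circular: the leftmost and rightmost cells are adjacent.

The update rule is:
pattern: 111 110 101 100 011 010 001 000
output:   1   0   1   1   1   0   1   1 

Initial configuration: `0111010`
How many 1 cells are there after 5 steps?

5

step 1: 1110101
step 2: 1101011
step 3: 1010111
step 4: 0101111
step 5: 1011110
count of 1: 5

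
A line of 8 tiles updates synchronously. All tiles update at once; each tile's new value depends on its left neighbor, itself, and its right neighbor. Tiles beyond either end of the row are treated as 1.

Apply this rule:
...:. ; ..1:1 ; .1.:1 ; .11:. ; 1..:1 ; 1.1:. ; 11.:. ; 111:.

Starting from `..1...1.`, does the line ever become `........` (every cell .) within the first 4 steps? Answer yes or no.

yes

1111.11.
........
all cells are . at step 2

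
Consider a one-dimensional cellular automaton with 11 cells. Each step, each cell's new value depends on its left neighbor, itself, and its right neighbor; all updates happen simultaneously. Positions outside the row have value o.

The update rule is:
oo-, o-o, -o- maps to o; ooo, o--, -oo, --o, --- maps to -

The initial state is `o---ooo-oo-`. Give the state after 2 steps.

o------oo--

o-----oo-oo
o------oo--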